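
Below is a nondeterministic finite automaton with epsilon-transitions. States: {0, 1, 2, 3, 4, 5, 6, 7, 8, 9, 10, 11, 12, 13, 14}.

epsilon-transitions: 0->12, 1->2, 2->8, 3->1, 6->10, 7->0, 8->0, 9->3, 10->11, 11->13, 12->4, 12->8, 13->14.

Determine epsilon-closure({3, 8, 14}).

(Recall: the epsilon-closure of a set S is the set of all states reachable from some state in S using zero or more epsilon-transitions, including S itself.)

Start with {3, 8, 14}.
From 3 via epsilon: add 1.
From 8 via epsilon: add 0.
From 0 via epsilon: add 12.
From 1 via epsilon: add 2.
From 12 via epsilon: add 4.
No new states can be added; the closed set is {0, 1, 2, 3, 4, 8, 12, 14}.

{0, 1, 2, 3, 4, 8, 12, 14}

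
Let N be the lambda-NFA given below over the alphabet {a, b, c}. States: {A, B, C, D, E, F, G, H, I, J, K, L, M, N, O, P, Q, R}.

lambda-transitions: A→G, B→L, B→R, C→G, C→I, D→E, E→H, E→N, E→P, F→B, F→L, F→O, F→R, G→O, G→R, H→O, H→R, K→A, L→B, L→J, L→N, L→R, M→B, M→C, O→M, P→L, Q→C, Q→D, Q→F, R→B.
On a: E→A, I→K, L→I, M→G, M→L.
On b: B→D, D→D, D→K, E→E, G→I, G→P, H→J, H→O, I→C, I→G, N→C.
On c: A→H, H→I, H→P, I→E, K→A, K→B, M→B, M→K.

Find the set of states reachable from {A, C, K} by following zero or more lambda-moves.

{A, B, C, G, I, J, K, L, M, N, O, R}

Start with {A, C, K}.
From A via lambda: add G.
From C via lambda: add I.
From G via lambda: add O, R.
From O via lambda: add M.
From R via lambda: add B.
From B via lambda: add L.
From L via lambda: add J, N.
No new states can be added; the closed set is {A, B, C, G, I, J, K, L, M, N, O, R}.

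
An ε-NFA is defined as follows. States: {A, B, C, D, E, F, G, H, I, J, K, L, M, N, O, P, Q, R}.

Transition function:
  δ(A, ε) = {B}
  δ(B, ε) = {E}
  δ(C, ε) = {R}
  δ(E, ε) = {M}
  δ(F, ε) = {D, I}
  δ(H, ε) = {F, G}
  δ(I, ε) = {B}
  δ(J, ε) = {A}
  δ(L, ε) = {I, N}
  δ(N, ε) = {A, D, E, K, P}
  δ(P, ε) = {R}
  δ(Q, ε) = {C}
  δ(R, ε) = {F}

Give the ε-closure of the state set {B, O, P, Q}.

Start with {B, O, P, Q}.
From B via ε: add E.
From P via ε: add R.
From Q via ε: add C.
From E via ε: add M.
From R via ε: add F.
From F via ε: add D, I.
No new states can be added; the closed set is {B, C, D, E, F, I, M, O, P, Q, R}.

{B, C, D, E, F, I, M, O, P, Q, R}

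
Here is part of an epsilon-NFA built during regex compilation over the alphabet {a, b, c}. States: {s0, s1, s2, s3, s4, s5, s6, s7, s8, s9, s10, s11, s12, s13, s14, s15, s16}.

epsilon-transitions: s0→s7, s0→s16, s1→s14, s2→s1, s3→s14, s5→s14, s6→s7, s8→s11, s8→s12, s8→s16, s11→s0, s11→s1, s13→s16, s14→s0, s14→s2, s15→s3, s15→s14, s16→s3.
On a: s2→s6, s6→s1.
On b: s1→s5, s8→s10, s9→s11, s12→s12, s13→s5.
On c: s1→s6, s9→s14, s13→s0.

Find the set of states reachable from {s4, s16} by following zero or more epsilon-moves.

{s0, s1, s2, s3, s4, s7, s14, s16}

Start with {s4, s16}.
From s16 via epsilon: add s3.
From s3 via epsilon: add s14.
From s14 via epsilon: add s0, s2.
From s0 via epsilon: add s7.
From s2 via epsilon: add s1.
No new states can be added; the closed set is {s0, s1, s2, s3, s4, s7, s14, s16}.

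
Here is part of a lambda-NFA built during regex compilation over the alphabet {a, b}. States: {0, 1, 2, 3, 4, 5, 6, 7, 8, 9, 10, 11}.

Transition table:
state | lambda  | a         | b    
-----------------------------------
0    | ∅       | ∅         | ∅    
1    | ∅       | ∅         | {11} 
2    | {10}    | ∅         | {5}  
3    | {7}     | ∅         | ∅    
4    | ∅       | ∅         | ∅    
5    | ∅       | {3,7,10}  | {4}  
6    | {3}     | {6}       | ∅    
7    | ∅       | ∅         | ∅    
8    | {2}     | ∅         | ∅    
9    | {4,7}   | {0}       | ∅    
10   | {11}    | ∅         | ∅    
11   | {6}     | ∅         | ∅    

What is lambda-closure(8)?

Start with {8}.
From 8 via lambda: add 2.
From 2 via lambda: add 10.
From 10 via lambda: add 11.
From 11 via lambda: add 6.
From 6 via lambda: add 3.
From 3 via lambda: add 7.
No new states can be added; the closed set is {2, 3, 6, 7, 8, 10, 11}.

{2, 3, 6, 7, 8, 10, 11}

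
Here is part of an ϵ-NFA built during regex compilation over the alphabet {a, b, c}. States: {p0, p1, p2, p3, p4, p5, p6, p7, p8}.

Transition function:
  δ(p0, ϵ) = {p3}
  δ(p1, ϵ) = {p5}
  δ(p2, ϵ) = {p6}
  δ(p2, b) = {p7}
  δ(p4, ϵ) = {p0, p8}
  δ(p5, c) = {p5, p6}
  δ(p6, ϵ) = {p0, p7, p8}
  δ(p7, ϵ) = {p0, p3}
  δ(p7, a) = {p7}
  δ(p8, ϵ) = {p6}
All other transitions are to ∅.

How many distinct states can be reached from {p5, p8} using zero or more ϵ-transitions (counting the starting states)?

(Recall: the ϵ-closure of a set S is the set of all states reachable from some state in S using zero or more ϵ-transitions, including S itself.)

6

Start with {p5, p8}.
From p8 via ϵ: add p6.
From p6 via ϵ: add p0, p7.
From p0 via ϵ: add p3.
ϵ-closure = {p0, p3, p5, p6, p7, p8}, which has 6 states.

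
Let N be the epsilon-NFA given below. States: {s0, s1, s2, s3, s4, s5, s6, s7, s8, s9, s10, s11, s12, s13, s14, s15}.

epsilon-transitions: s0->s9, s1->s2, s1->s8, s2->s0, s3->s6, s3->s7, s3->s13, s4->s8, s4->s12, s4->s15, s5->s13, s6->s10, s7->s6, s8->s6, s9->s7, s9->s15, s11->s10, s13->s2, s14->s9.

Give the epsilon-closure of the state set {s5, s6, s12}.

{s0, s2, s5, s6, s7, s9, s10, s12, s13, s15}

Start with {s5, s6, s12}.
From s5 via epsilon: add s13.
From s6 via epsilon: add s10.
From s13 via epsilon: add s2.
From s2 via epsilon: add s0.
From s0 via epsilon: add s9.
From s9 via epsilon: add s7, s15.
No new states can be added; the closed set is {s0, s2, s5, s6, s7, s9, s10, s12, s13, s15}.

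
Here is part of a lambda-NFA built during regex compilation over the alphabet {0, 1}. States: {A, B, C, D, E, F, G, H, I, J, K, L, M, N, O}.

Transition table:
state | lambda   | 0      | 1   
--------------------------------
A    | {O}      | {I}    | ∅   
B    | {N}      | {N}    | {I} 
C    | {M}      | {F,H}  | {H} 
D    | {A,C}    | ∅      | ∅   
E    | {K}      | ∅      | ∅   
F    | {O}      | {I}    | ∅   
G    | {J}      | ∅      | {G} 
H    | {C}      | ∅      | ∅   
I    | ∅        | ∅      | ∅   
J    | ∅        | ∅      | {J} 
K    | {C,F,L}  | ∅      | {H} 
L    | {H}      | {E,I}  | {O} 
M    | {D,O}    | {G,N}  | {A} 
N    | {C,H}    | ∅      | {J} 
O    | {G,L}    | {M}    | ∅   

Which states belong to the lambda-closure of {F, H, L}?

{A, C, D, F, G, H, J, L, M, O}

Start with {F, H, L}.
From F via lambda: add O.
From H via lambda: add C.
From C via lambda: add M.
From O via lambda: add G.
From G via lambda: add J.
From M via lambda: add D.
From D via lambda: add A.
No new states can be added; the closed set is {A, C, D, F, G, H, J, L, M, O}.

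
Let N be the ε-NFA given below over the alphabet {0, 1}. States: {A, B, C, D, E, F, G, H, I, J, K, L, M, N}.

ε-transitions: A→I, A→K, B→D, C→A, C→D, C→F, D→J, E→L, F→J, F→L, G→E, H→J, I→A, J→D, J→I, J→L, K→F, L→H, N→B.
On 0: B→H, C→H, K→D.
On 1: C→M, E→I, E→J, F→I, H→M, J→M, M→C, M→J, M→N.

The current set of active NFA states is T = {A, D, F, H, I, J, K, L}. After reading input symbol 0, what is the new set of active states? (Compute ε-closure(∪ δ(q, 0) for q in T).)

{A, D, F, H, I, J, K, L}

K on 0 → {D}.
No 0-transition from A, D, F, H, I, J, L.
Union after reading 0: {D}.
Now take the ε-closure:
From D via ε: add J.
From J via ε: add I, L.
From I via ε: add A.
From L via ε: add H.
From A via ε: add K.
From K via ε: add F.
No new states can be added; the closed set is {A, D, F, H, I, J, K, L}.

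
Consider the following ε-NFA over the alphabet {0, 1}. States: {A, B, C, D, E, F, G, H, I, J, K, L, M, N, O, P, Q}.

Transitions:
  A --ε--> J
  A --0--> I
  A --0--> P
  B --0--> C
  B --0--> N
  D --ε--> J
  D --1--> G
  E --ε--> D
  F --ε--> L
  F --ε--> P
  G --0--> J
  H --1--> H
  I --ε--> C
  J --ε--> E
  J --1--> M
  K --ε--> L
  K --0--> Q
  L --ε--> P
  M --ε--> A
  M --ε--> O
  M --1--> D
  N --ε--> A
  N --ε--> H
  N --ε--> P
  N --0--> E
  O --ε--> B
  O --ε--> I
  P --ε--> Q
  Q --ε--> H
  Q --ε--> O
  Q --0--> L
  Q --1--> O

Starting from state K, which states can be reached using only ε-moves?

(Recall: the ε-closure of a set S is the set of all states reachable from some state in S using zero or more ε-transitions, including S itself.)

{B, C, H, I, K, L, O, P, Q}

Start with {K}.
From K via ε: add L.
From L via ε: add P.
From P via ε: add Q.
From Q via ε: add H, O.
From O via ε: add B, I.
From I via ε: add C.
No new states can be added; the closed set is {B, C, H, I, K, L, O, P, Q}.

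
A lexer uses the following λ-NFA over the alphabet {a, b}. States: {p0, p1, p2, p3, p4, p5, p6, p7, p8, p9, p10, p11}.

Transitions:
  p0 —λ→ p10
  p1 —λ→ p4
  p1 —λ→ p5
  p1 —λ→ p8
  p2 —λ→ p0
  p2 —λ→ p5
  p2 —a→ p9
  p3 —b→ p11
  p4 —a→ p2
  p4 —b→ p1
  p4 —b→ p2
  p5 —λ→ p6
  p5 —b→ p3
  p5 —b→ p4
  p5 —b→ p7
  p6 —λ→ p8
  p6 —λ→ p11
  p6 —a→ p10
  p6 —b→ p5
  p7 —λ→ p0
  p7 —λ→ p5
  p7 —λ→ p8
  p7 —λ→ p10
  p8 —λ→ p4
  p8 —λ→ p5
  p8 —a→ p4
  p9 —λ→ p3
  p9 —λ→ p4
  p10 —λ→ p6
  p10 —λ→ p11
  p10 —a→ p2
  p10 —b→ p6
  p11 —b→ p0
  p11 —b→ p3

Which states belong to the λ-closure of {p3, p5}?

{p3, p4, p5, p6, p8, p11}

Start with {p3, p5}.
From p5 via λ: add p6.
From p6 via λ: add p8, p11.
From p8 via λ: add p4.
No new states can be added; the closed set is {p3, p4, p5, p6, p8, p11}.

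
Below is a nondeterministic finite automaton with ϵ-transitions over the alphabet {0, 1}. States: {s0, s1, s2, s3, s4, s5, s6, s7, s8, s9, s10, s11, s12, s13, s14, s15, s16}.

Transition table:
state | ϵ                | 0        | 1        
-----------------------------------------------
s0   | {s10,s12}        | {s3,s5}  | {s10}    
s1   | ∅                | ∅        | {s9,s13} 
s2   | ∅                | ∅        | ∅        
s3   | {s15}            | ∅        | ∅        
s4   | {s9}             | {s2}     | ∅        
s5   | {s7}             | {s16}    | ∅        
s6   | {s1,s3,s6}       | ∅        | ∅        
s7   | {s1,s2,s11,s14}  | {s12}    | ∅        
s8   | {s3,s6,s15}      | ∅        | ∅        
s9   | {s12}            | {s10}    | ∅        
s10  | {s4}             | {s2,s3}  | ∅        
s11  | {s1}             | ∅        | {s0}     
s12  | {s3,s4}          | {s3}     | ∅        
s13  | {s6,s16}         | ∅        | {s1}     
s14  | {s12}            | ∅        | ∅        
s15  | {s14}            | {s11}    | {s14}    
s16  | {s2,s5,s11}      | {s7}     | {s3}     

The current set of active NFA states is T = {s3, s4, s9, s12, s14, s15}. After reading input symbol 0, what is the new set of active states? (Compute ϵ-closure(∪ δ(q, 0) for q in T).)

s4 on 0 → {s2}.
s9 on 0 → {s10}.
s12 on 0 → {s3}.
s15 on 0 → {s11}.
No 0-transition from s3, s14.
Union after reading 0: {s2, s3, s10, s11}.
Now take the ϵ-closure:
From s3 via ϵ: add s15.
From s10 via ϵ: add s4.
From s11 via ϵ: add s1.
From s4 via ϵ: add s9.
From s15 via ϵ: add s14.
From s9 via ϵ: add s12.
No new states can be added; the closed set is {s1, s2, s3, s4, s9, s10, s11, s12, s14, s15}.

{s1, s2, s3, s4, s9, s10, s11, s12, s14, s15}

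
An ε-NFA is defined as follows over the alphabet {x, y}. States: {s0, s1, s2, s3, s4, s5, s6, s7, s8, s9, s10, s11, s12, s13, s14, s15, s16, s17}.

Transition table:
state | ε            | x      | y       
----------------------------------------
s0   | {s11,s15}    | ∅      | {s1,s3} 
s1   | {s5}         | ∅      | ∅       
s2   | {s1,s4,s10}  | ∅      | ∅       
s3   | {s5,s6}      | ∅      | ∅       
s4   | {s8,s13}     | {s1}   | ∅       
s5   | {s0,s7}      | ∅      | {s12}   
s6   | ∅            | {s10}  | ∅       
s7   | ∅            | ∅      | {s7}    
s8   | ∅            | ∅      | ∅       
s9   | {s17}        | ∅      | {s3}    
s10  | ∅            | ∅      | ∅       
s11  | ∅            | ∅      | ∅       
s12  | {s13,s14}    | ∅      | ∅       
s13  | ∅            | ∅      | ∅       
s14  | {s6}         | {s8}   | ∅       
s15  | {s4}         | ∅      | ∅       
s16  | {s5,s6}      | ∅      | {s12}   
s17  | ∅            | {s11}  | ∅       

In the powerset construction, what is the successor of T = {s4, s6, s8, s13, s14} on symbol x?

{s0, s1, s4, s5, s7, s8, s10, s11, s13, s15}

s4 on x → {s1}.
s6 on x → {s10}.
s14 on x → {s8}.
No x-transition from s8, s13.
Union after reading x: {s1, s8, s10}.
Now take the ε-closure:
From s1 via ε: add s5.
From s5 via ε: add s0, s7.
From s0 via ε: add s11, s15.
From s15 via ε: add s4.
From s4 via ε: add s13.
No new states can be added; the closed set is {s0, s1, s4, s5, s7, s8, s10, s11, s13, s15}.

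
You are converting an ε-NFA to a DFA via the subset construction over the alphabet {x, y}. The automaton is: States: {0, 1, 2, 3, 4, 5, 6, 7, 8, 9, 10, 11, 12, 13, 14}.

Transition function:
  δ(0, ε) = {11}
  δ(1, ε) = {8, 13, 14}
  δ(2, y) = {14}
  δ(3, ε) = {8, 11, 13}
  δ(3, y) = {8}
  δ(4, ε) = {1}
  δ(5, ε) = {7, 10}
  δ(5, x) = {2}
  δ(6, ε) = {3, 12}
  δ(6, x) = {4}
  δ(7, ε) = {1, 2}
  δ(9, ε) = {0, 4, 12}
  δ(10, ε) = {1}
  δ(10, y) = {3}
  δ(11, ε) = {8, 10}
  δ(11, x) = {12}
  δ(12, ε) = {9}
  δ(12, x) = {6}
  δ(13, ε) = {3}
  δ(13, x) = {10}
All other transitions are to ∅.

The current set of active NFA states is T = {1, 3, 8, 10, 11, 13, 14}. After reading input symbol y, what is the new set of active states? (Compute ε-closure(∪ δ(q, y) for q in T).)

3 on y → {8}.
10 on y → {3}.
No y-transition from 1, 8, 11, 13, 14.
Union after reading y: {3, 8}.
Now take the ε-closure:
From 3 via ε: add 11, 13.
From 11 via ε: add 10.
From 10 via ε: add 1.
From 1 via ε: add 14.
No new states can be added; the closed set is {1, 3, 8, 10, 11, 13, 14}.

{1, 3, 8, 10, 11, 13, 14}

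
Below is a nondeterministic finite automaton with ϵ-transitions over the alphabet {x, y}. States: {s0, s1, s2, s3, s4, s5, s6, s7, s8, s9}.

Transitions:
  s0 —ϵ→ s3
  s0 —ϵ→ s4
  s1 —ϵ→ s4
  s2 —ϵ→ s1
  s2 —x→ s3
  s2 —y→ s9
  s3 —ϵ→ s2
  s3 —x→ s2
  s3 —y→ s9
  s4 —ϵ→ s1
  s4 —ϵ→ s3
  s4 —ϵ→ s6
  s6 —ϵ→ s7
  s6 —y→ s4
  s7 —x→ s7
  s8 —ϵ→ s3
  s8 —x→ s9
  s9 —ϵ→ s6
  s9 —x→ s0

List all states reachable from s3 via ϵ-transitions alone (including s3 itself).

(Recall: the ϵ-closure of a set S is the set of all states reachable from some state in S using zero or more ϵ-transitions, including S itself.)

Start with {s3}.
From s3 via ϵ: add s2.
From s2 via ϵ: add s1.
From s1 via ϵ: add s4.
From s4 via ϵ: add s6.
From s6 via ϵ: add s7.
No new states can be added; the closed set is {s1, s2, s3, s4, s6, s7}.

{s1, s2, s3, s4, s6, s7}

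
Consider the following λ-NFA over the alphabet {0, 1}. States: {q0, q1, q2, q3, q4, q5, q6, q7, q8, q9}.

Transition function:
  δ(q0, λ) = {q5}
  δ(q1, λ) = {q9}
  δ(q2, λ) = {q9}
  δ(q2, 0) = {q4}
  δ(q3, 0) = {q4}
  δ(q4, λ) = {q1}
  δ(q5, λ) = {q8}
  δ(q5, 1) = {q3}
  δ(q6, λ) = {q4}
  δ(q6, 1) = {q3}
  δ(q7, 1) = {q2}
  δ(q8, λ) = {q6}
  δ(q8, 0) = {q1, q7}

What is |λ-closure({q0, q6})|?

7

Start with {q0, q6}.
From q0 via λ: add q5.
From q6 via λ: add q4.
From q4 via λ: add q1.
From q5 via λ: add q8.
From q1 via λ: add q9.
λ-closure = {q0, q1, q4, q5, q6, q8, q9}, which has 7 states.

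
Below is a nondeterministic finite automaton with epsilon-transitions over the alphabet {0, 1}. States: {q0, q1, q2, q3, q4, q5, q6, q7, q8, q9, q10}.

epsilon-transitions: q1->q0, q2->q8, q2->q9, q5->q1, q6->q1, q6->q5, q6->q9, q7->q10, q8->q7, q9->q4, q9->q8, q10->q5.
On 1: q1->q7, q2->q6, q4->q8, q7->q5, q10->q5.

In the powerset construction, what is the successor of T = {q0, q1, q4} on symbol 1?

{q0, q1, q5, q7, q8, q10}

q1 on 1 → {q7}.
q4 on 1 → {q8}.
No 1-transition from q0.
Union after reading 1: {q7, q8}.
Now take the epsilon-closure:
From q7 via epsilon: add q10.
From q10 via epsilon: add q5.
From q5 via epsilon: add q1.
From q1 via epsilon: add q0.
No new states can be added; the closed set is {q0, q1, q5, q7, q8, q10}.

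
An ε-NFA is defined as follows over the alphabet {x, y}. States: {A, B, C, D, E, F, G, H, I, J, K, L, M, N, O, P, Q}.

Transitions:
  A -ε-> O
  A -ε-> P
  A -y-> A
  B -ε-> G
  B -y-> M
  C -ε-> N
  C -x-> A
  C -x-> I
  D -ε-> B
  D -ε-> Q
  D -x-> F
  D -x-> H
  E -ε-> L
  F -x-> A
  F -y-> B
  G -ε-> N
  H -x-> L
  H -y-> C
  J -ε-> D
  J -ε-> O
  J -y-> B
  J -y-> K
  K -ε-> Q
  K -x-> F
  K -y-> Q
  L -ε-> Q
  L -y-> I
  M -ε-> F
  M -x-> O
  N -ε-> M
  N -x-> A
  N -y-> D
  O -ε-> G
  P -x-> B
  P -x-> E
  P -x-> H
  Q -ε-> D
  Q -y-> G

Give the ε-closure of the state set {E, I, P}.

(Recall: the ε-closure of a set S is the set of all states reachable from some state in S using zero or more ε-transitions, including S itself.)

{B, D, E, F, G, I, L, M, N, P, Q}

Start with {E, I, P}.
From E via ε: add L.
From L via ε: add Q.
From Q via ε: add D.
From D via ε: add B.
From B via ε: add G.
From G via ε: add N.
From N via ε: add M.
From M via ε: add F.
No new states can be added; the closed set is {B, D, E, F, G, I, L, M, N, P, Q}.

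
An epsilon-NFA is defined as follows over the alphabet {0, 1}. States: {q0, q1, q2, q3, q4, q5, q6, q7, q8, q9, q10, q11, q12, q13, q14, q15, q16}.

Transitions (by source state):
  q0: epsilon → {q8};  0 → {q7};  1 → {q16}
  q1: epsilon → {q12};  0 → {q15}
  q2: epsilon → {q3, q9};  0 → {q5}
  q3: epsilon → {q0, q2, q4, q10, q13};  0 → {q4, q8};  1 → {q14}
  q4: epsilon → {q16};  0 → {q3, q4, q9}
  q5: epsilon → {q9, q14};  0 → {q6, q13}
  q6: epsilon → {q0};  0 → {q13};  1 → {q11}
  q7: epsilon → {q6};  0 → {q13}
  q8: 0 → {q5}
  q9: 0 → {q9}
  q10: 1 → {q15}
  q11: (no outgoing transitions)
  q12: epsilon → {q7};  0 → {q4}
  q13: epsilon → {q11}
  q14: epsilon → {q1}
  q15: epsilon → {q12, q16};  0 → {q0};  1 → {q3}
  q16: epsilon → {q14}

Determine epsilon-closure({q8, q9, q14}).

Start with {q8, q9, q14}.
From q14 via epsilon: add q1.
From q1 via epsilon: add q12.
From q12 via epsilon: add q7.
From q7 via epsilon: add q6.
From q6 via epsilon: add q0.
No new states can be added; the closed set is {q0, q1, q6, q7, q8, q9, q12, q14}.

{q0, q1, q6, q7, q8, q9, q12, q14}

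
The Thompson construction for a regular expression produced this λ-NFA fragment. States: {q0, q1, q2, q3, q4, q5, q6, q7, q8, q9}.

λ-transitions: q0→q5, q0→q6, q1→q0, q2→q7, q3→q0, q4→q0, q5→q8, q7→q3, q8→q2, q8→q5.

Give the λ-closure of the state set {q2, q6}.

Start with {q2, q6}.
From q2 via λ: add q7.
From q7 via λ: add q3.
From q3 via λ: add q0.
From q0 via λ: add q5.
From q5 via λ: add q8.
No new states can be added; the closed set is {q0, q2, q3, q5, q6, q7, q8}.

{q0, q2, q3, q5, q6, q7, q8}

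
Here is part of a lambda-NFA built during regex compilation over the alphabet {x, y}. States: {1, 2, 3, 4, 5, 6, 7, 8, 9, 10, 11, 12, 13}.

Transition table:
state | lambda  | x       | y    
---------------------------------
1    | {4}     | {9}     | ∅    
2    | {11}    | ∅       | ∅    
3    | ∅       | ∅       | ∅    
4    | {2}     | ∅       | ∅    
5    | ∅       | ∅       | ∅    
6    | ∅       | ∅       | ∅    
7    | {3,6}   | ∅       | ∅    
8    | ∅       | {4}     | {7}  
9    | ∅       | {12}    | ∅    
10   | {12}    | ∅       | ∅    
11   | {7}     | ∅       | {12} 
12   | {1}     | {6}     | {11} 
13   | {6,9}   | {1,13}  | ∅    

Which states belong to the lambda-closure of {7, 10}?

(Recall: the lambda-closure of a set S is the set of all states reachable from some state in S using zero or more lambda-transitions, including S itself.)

Start with {7, 10}.
From 7 via lambda: add 3, 6.
From 10 via lambda: add 12.
From 12 via lambda: add 1.
From 1 via lambda: add 4.
From 4 via lambda: add 2.
From 2 via lambda: add 11.
No new states can be added; the closed set is {1, 2, 3, 4, 6, 7, 10, 11, 12}.

{1, 2, 3, 4, 6, 7, 10, 11, 12}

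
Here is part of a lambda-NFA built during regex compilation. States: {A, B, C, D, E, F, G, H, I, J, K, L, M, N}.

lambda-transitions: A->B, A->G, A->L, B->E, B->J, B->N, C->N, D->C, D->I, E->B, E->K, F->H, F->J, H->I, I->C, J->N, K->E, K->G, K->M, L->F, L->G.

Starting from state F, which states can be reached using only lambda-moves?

{C, F, H, I, J, N}

Start with {F}.
From F via lambda: add H, J.
From H via lambda: add I.
From J via lambda: add N.
From I via lambda: add C.
No new states can be added; the closed set is {C, F, H, I, J, N}.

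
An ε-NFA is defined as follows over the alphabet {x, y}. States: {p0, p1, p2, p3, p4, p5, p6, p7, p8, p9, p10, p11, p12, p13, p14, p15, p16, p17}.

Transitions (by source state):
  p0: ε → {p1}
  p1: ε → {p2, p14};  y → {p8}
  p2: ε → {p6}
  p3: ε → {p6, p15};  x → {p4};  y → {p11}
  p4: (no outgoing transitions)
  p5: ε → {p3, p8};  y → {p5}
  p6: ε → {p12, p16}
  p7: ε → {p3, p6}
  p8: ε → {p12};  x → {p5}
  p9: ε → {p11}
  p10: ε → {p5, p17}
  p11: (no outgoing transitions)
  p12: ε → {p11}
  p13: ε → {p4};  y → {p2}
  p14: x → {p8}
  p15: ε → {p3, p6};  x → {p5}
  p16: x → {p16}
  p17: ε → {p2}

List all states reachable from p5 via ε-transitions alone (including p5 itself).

Start with {p5}.
From p5 via ε: add p3, p8.
From p3 via ε: add p6, p15.
From p8 via ε: add p12.
From p6 via ε: add p16.
From p12 via ε: add p11.
No new states can be added; the closed set is {p3, p5, p6, p8, p11, p12, p15, p16}.

{p3, p5, p6, p8, p11, p12, p15, p16}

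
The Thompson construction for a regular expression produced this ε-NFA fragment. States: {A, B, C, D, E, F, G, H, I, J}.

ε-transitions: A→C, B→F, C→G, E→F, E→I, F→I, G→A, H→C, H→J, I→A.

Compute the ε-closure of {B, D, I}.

Start with {B, D, I}.
From B via ε: add F.
From I via ε: add A.
From A via ε: add C.
From C via ε: add G.
No new states can be added; the closed set is {A, B, C, D, F, G, I}.

{A, B, C, D, F, G, I}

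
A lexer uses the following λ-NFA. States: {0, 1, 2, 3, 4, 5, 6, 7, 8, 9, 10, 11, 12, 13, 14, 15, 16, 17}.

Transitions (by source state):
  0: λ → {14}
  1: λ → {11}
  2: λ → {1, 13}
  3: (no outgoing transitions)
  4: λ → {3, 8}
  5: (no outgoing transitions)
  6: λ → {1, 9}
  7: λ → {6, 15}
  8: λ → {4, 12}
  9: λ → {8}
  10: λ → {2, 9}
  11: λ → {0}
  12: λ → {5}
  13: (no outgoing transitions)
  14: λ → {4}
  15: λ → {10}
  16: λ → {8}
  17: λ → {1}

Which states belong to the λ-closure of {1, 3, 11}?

Start with {1, 3, 11}.
From 11 via λ: add 0.
From 0 via λ: add 14.
From 14 via λ: add 4.
From 4 via λ: add 8.
From 8 via λ: add 12.
From 12 via λ: add 5.
No new states can be added; the closed set is {0, 1, 3, 4, 5, 8, 11, 12, 14}.

{0, 1, 3, 4, 5, 8, 11, 12, 14}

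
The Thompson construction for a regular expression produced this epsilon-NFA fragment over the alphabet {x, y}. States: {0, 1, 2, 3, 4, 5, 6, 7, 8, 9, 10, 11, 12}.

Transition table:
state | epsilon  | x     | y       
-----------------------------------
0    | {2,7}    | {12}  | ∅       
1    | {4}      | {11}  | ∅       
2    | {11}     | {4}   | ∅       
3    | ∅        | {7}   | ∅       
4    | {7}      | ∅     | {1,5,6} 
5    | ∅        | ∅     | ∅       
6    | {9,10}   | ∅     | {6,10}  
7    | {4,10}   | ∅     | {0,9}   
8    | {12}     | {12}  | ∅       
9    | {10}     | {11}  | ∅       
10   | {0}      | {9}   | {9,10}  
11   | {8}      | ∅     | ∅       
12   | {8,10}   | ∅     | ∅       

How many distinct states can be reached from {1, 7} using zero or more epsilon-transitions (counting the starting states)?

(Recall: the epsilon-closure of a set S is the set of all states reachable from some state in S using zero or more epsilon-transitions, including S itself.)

Start with {1, 7}.
From 1 via epsilon: add 4.
From 7 via epsilon: add 10.
From 10 via epsilon: add 0.
From 0 via epsilon: add 2.
From 2 via epsilon: add 11.
From 11 via epsilon: add 8.
From 8 via epsilon: add 12.
epsilon-closure = {0, 1, 2, 4, 7, 8, 10, 11, 12}, which has 9 states.

9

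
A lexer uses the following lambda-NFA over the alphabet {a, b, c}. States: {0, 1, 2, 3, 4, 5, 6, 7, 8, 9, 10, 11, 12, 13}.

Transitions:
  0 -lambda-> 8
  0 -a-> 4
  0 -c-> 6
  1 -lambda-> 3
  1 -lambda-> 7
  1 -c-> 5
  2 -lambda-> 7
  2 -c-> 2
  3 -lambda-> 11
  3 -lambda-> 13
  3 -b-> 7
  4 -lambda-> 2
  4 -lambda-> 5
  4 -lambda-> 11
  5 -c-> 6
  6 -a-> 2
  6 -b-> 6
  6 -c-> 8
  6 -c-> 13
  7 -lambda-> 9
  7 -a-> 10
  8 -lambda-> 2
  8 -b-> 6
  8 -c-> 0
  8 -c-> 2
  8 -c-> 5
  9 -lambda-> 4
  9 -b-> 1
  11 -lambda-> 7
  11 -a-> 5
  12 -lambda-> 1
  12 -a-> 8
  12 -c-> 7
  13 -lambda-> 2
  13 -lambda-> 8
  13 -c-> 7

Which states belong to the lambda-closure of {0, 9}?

Start with {0, 9}.
From 0 via lambda: add 8.
From 9 via lambda: add 4.
From 4 via lambda: add 2, 5, 11.
From 2 via lambda: add 7.
No new states can be added; the closed set is {0, 2, 4, 5, 7, 8, 9, 11}.

{0, 2, 4, 5, 7, 8, 9, 11}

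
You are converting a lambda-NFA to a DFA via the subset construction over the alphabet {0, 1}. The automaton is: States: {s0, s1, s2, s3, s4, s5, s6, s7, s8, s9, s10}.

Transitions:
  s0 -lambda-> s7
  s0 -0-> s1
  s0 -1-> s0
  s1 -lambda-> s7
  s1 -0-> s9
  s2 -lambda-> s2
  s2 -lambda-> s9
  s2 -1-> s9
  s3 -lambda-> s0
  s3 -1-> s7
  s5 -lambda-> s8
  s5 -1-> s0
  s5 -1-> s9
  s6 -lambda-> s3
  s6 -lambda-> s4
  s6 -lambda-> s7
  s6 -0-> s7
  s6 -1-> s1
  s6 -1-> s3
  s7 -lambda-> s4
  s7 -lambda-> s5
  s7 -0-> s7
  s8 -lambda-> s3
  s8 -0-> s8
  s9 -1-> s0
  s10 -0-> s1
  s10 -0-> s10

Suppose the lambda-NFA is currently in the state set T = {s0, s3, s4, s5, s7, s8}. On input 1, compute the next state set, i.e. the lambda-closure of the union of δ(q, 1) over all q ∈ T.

{s0, s3, s4, s5, s7, s8, s9}

s0 on 1 → {s0}.
s3 on 1 → {s7}.
s5 on 1 → {s0, s9}.
No 1-transition from s4, s7, s8.
Union after reading 1: {s0, s7, s9}.
Now take the lambda-closure:
From s7 via lambda: add s4, s5.
From s5 via lambda: add s8.
From s8 via lambda: add s3.
No new states can be added; the closed set is {s0, s3, s4, s5, s7, s8, s9}.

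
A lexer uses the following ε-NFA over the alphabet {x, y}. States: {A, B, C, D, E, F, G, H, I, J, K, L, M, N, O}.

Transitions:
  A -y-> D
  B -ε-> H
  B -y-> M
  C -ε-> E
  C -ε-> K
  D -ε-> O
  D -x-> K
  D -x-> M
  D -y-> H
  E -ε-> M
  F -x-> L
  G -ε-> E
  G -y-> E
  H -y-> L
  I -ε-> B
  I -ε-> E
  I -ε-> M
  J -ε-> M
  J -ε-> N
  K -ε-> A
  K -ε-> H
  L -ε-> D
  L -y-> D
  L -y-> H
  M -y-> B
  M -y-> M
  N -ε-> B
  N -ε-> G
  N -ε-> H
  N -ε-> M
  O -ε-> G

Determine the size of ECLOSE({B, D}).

7

Start with {B, D}.
From B via ε: add H.
From D via ε: add O.
From O via ε: add G.
From G via ε: add E.
From E via ε: add M.
ε-closure = {B, D, E, G, H, M, O}, which has 7 states.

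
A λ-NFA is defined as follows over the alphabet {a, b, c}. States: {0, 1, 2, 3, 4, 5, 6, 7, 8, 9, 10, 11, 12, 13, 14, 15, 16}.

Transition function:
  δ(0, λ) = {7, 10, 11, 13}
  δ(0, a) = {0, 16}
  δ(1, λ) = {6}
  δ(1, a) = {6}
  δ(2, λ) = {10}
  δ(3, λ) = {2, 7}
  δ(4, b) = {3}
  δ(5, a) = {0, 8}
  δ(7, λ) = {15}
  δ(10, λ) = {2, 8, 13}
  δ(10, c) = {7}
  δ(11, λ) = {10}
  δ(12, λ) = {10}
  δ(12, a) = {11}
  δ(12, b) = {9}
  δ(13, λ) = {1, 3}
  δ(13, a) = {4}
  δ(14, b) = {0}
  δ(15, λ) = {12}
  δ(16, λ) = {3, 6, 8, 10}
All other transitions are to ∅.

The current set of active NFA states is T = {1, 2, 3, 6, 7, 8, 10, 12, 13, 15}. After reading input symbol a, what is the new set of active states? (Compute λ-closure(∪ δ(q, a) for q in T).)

{1, 2, 3, 4, 6, 7, 8, 10, 11, 12, 13, 15}

1 on a → {6}.
12 on a → {11}.
13 on a → {4}.
No a-transition from 2, 3, 6, 7, 8, 10, 15.
Union after reading a: {4, 6, 11}.
Now take the λ-closure:
From 11 via λ: add 10.
From 10 via λ: add 2, 8, 13.
From 13 via λ: add 1, 3.
From 3 via λ: add 7.
From 7 via λ: add 15.
From 15 via λ: add 12.
No new states can be added; the closed set is {1, 2, 3, 4, 6, 7, 8, 10, 11, 12, 13, 15}.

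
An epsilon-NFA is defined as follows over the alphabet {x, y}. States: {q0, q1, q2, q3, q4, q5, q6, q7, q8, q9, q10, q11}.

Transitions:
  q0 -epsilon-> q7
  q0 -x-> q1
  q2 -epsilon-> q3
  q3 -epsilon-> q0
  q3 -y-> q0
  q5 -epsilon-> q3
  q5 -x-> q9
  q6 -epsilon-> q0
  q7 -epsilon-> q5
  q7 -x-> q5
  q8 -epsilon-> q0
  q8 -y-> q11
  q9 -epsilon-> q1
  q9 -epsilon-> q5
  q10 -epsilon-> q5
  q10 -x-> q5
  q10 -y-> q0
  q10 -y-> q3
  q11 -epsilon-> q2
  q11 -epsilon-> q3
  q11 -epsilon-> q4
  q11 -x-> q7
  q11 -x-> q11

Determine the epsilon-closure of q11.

Start with {q11}.
From q11 via epsilon: add q2, q3, q4.
From q3 via epsilon: add q0.
From q0 via epsilon: add q7.
From q7 via epsilon: add q5.
No new states can be added; the closed set is {q0, q2, q3, q4, q5, q7, q11}.

{q0, q2, q3, q4, q5, q7, q11}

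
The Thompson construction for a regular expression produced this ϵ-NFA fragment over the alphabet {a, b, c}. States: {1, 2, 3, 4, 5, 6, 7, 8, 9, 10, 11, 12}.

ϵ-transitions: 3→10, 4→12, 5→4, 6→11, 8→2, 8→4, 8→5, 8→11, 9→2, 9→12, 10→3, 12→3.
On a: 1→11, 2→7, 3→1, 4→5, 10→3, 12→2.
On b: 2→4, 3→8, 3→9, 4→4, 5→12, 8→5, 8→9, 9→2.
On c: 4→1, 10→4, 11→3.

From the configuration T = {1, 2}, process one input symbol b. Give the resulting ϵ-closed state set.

{3, 4, 10, 12}

2 on b → {4}.
No b-transition from 1.
Union after reading b: {4}.
Now take the ϵ-closure:
From 4 via ϵ: add 12.
From 12 via ϵ: add 3.
From 3 via ϵ: add 10.
No new states can be added; the closed set is {3, 4, 10, 12}.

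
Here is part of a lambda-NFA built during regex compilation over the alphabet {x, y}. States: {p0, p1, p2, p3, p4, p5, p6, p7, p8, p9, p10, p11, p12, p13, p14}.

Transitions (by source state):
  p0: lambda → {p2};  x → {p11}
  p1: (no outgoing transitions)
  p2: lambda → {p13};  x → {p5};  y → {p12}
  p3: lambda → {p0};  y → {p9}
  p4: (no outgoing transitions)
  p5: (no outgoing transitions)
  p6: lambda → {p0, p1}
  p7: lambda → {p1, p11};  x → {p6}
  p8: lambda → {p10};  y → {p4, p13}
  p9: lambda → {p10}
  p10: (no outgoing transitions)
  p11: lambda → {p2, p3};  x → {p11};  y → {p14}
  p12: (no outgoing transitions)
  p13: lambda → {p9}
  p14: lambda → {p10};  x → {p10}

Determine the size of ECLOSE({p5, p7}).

Start with {p5, p7}.
From p7 via lambda: add p1, p11.
From p11 via lambda: add p2, p3.
From p2 via lambda: add p13.
From p3 via lambda: add p0.
From p13 via lambda: add p9.
From p9 via lambda: add p10.
lambda-closure = {p0, p1, p2, p3, p5, p7, p9, p10, p11, p13}, which has 10 states.

10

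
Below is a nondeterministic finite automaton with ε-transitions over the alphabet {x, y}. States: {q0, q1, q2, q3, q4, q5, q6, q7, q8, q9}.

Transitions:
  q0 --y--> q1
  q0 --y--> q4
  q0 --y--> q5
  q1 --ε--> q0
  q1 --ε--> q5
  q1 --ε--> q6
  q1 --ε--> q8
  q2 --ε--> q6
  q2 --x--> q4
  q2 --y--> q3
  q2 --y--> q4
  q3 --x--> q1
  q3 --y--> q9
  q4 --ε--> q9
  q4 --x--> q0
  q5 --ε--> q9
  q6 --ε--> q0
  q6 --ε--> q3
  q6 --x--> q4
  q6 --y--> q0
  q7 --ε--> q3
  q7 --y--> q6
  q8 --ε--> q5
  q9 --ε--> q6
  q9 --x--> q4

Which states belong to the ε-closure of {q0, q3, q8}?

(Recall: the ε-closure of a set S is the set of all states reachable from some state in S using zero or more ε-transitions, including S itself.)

Start with {q0, q3, q8}.
From q8 via ε: add q5.
From q5 via ε: add q9.
From q9 via ε: add q6.
No new states can be added; the closed set is {q0, q3, q5, q6, q8, q9}.

{q0, q3, q5, q6, q8, q9}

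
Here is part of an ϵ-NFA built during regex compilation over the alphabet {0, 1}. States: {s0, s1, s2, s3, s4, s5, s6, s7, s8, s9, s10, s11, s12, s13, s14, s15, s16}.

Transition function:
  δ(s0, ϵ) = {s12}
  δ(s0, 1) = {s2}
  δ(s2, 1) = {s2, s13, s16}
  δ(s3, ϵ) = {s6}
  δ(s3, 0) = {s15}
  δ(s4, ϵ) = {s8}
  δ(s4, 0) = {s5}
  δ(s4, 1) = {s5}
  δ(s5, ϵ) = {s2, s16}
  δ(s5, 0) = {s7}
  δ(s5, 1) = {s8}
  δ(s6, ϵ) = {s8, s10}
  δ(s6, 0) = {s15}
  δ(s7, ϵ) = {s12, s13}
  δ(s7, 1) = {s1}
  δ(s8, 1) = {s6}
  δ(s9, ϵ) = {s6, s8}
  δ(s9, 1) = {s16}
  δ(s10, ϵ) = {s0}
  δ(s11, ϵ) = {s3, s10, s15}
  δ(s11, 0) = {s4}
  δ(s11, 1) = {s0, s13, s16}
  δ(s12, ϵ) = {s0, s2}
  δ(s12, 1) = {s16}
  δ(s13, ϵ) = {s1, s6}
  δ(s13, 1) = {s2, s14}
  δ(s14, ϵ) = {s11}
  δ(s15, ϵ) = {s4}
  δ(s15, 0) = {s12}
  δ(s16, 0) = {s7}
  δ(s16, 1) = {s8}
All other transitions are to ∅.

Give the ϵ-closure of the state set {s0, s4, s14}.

{s0, s2, s3, s4, s6, s8, s10, s11, s12, s14, s15}

Start with {s0, s4, s14}.
From s0 via ϵ: add s12.
From s4 via ϵ: add s8.
From s14 via ϵ: add s11.
From s11 via ϵ: add s3, s10, s15.
From s12 via ϵ: add s2.
From s3 via ϵ: add s6.
No new states can be added; the closed set is {s0, s2, s3, s4, s6, s8, s10, s11, s12, s14, s15}.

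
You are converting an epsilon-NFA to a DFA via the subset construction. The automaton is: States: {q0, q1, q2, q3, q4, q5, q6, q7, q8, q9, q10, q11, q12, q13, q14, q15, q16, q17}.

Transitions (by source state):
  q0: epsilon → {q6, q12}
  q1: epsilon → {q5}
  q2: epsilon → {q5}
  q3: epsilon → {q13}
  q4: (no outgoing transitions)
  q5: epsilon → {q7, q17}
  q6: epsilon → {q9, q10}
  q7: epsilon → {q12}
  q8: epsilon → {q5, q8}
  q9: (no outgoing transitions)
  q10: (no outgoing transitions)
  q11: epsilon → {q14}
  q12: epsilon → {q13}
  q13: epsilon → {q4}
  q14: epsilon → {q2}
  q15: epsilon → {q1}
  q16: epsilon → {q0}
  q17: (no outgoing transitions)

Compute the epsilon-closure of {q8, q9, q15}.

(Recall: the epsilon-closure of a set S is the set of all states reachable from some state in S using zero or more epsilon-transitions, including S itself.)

{q1, q4, q5, q7, q8, q9, q12, q13, q15, q17}

Start with {q8, q9, q15}.
From q8 via epsilon: add q5.
From q15 via epsilon: add q1.
From q5 via epsilon: add q7, q17.
From q7 via epsilon: add q12.
From q12 via epsilon: add q13.
From q13 via epsilon: add q4.
No new states can be added; the closed set is {q1, q4, q5, q7, q8, q9, q12, q13, q15, q17}.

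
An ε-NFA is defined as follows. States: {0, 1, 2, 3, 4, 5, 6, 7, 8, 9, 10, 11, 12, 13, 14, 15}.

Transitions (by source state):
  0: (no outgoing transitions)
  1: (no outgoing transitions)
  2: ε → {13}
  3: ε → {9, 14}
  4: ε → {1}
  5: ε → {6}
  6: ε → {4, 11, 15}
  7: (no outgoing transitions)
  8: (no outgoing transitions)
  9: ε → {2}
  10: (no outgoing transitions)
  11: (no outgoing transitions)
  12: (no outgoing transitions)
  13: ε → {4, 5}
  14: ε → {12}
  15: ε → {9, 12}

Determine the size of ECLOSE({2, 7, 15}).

11

Start with {2, 7, 15}.
From 2 via ε: add 13.
From 15 via ε: add 9, 12.
From 13 via ε: add 4, 5.
From 4 via ε: add 1.
From 5 via ε: add 6.
From 6 via ε: add 11.
ε-closure = {1, 2, 4, 5, 6, 7, 9, 11, 12, 13, 15}, which has 11 states.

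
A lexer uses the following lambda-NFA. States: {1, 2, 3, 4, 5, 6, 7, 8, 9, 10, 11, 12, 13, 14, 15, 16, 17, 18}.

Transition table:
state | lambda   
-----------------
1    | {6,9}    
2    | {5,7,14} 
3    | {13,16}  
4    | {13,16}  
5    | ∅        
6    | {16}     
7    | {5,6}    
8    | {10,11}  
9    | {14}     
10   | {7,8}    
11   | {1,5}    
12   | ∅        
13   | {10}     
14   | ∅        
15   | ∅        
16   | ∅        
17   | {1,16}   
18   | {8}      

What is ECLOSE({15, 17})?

{1, 6, 9, 14, 15, 16, 17}

Start with {15, 17}.
From 17 via lambda: add 1, 16.
From 1 via lambda: add 6, 9.
From 9 via lambda: add 14.
No new states can be added; the closed set is {1, 6, 9, 14, 15, 16, 17}.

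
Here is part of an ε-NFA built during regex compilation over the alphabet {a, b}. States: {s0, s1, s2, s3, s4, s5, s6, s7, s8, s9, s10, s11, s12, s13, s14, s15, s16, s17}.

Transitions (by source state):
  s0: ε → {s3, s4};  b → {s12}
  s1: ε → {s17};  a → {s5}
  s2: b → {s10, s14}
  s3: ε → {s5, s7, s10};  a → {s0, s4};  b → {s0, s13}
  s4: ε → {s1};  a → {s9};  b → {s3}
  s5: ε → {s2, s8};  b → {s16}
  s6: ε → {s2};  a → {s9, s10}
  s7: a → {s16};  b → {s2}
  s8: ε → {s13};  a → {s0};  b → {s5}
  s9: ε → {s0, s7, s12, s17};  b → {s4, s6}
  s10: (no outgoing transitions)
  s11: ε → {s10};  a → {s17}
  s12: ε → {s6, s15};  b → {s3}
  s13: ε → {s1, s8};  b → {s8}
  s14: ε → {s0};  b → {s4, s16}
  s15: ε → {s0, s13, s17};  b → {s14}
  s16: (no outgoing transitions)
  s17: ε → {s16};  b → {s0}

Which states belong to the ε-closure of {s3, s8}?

{s1, s2, s3, s5, s7, s8, s10, s13, s16, s17}

Start with {s3, s8}.
From s3 via ε: add s5, s7, s10.
From s8 via ε: add s13.
From s5 via ε: add s2.
From s13 via ε: add s1.
From s1 via ε: add s17.
From s17 via ε: add s16.
No new states can be added; the closed set is {s1, s2, s3, s5, s7, s8, s10, s13, s16, s17}.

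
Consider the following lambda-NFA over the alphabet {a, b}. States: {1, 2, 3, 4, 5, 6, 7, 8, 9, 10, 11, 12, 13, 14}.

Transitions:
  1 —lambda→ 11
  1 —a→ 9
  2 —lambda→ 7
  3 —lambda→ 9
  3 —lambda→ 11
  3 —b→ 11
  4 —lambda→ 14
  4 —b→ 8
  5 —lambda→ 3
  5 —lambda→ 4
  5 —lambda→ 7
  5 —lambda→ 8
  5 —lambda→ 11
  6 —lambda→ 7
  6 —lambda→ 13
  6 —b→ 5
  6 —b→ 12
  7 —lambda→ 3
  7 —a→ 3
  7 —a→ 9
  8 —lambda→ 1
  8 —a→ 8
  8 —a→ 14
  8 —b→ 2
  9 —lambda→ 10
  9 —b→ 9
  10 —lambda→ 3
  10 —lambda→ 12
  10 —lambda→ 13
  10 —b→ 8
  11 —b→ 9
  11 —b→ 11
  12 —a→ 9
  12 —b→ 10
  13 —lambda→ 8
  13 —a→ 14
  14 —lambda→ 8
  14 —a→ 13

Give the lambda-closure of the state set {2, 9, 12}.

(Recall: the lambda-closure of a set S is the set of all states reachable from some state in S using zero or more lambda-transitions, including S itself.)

Start with {2, 9, 12}.
From 2 via lambda: add 7.
From 9 via lambda: add 10.
From 7 via lambda: add 3.
From 10 via lambda: add 13.
From 3 via lambda: add 11.
From 13 via lambda: add 8.
From 8 via lambda: add 1.
No new states can be added; the closed set is {1, 2, 3, 7, 8, 9, 10, 11, 12, 13}.

{1, 2, 3, 7, 8, 9, 10, 11, 12, 13}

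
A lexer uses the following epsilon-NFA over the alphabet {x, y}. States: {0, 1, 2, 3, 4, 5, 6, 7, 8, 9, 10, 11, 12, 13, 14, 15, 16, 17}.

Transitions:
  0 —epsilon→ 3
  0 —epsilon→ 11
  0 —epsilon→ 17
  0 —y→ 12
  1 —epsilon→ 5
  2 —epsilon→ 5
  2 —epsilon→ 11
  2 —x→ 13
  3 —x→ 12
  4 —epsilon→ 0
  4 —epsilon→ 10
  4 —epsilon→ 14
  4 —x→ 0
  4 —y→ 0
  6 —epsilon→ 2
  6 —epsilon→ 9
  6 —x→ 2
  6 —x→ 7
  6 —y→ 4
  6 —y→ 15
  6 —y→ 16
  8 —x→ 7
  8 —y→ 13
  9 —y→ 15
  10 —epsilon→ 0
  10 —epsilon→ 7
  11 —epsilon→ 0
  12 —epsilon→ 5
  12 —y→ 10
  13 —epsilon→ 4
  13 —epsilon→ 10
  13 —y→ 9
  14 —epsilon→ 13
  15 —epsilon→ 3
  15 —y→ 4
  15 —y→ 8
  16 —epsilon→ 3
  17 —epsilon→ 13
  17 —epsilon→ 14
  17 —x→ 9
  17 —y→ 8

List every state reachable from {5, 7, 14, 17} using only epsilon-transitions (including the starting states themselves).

Start with {5, 7, 14, 17}.
From 14 via epsilon: add 13.
From 13 via epsilon: add 4, 10.
From 4 via epsilon: add 0.
From 0 via epsilon: add 3, 11.
No new states can be added; the closed set is {0, 3, 4, 5, 7, 10, 11, 13, 14, 17}.

{0, 3, 4, 5, 7, 10, 11, 13, 14, 17}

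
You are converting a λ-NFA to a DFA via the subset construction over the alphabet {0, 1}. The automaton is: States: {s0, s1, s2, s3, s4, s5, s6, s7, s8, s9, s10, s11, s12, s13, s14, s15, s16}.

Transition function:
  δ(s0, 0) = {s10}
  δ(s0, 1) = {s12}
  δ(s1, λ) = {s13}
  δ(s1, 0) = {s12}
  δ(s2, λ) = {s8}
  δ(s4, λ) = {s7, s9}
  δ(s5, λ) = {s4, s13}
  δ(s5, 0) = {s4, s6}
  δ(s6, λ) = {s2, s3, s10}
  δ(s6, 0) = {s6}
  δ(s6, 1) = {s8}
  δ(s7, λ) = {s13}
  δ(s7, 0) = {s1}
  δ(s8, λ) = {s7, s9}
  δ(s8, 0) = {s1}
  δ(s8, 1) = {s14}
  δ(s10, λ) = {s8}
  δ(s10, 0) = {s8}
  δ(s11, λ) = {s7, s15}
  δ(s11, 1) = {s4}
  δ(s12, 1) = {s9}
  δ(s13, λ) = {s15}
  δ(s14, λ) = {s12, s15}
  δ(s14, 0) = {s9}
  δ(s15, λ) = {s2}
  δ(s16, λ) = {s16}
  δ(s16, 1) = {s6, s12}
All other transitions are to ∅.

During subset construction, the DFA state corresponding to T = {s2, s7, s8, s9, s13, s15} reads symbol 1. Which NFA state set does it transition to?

{s2, s7, s8, s9, s12, s13, s14, s15}

s8 on 1 → {s14}.
No 1-transition from s2, s7, s9, s13, s15.
Union after reading 1: {s14}.
Now take the λ-closure:
From s14 via λ: add s12, s15.
From s15 via λ: add s2.
From s2 via λ: add s8.
From s8 via λ: add s7, s9.
From s7 via λ: add s13.
No new states can be added; the closed set is {s2, s7, s8, s9, s12, s13, s14, s15}.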